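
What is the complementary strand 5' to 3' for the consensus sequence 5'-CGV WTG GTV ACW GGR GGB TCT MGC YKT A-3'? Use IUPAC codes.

Standard pairs A↔T, G↔C; ambiguity codes pair R↔Y, M↔K, W↔W, B↔V. Complement (GCBWACCABTGWCCYCCVAGAKCGRMAT), then reverse for 5'→3'.

5'-TAMRGCKAGAVCCYCCWGTBACCAWBCG-3'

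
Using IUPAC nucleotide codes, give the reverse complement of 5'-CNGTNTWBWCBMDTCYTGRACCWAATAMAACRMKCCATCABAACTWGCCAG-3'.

5′-CTGGCWAGTTVTGATGGMKYGTTKTATTWGGTYCARGAHKVGWVWANACNG-3′

Standard pairs A↔T, G↔C; ambiguity codes pair R↔Y, M↔K, W↔W, B↔V, D↔H, N↔N. Complement (GNCANAWVWGVKHAGRACYTGGWTTATKTTGYKMGGTAGTVTTGAWCGGTC), then reverse for 5'→3'.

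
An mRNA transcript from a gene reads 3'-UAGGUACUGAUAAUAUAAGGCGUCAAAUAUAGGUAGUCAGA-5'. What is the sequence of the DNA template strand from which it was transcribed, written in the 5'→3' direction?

5'-ATCCATGACTATTATATTCCGCAGTTTATATCCATCAGTCT-3'

Written 5'→3' the mRNA is AGACUGAUGGAUAUAAACUGCGGAAUAUAAUAGUCAUGGAU, so the coding DNA strand is AGACTGATGGATATAAACTGCGGAATATAATAGTCATGGAT. The template is its reverse complement.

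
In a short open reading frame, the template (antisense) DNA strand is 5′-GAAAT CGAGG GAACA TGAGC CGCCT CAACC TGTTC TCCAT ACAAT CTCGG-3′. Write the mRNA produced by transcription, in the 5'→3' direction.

RNA polymerase reads the template 3'→5' and synthesizes mRNA 5'→3' by base-pairing (A→U, T→A, G↔C). The complement of the template is CTTTAGCTCCCTTGTACTCGGCGGAGTTGGACAAGAGGTATGTTAGAGCC; antiparallel, so 5'→3' the coding strand is CCGAGATTGTATGGAGAACAGGTTGAGGCGGCTCATGTTCCCTCGATTTC. Replace T with U for the mRNA.

5'-CCGAGAUUGUAUGGAGAACAGGUUGAGGCGGCUCAUGUUCCCUCGAUUUC-3'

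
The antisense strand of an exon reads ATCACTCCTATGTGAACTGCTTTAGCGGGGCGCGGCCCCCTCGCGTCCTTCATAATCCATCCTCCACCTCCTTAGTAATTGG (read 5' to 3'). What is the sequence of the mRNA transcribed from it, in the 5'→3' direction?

RNA polymerase reads the template 3'→5' and synthesizes mRNA 5'→3' by base-pairing (A→U, T→A, G↔C). The complement of the template is TAGTGAGGATACACTTGACGAAATCGCCCCGCGCCGGGGGAGCGCAGGAAGTATTAGGTAGGAGGTGGAGGAATCATTAACC; antiparallel, so 5'→3' the coding strand is CCAATTACTAAGGAGGTGGAGGATGGATTATGAAGGACGCGAGGGGGCCGCGCCCCGCTAAAGCAGTTCACATAGGAGTGAT. Replace T with U for the mRNA.

5'-CCAAUUACUAAGGAGGUGGAGGAUGGAUUAUGAAGGACGCGAGGGGGCCGCGCCCCGCUAAAGCAGUUCACAUAGGAGUGAU-3'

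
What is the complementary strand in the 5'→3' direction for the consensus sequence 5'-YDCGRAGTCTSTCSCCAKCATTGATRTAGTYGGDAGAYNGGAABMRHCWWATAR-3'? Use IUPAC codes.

Standard pairs A↔T, G↔C; ambiguity codes pair R↔Y, M↔K, W↔W, S↔S, B↔V, D↔H, N↔N. Complement (RHGCYTCAGASAGSGGTMGTAACTAYATCARCCHTCTRNCCTTVKYDGWWTATY), then reverse for 5'→3'.

5'-YTATWWGDYKVTTCCNRTCTHCCRACTAYATCAATGMTGGSGASAGACTYCGHR-3'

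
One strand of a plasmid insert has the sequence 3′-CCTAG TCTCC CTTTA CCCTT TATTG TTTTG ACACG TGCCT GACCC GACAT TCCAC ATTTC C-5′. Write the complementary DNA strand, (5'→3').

The strand is given 3'→5', so its complement runs 5'→3' in the same left-to-right order: pair each base A↔T, G↔C.

5'-GGATCAGAGGGAAATGGGAAATAACAAAACTGTGCACGGACTGGGCTGTAAGGTGTAAAGG-3'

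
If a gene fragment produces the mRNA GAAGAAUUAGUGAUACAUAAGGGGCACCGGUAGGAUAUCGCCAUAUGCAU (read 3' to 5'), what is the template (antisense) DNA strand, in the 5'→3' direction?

5'-CTTCTTAATCACTATGTATTCCCCGTGGCCATCCTATAGCGGTATACGTA-3'

Written 5'→3' the mRNA is UACGUAUACCGCUAUAGGAUGGCCACGGGGAAUACAUAGUGAUUAAGAAG, so the coding DNA strand is TACGTATACCGCTATAGGATGGCCACGGGGAATACATAGTGATTAAGAAG. The template is its reverse complement.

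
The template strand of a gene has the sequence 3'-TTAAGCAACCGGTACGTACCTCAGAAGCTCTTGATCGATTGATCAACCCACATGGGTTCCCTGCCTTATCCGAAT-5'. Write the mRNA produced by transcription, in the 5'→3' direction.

5'-AAUUCGUUGGCCAUGCAUGGAGUCUUCGAGAACUAGCUAACUAGUUGGGUGUACCCAAGGGACGGAAUAGGCUUA-3'

Reading the template 3'→5' as shown, RNA polymerase pairs each base (A→U, T→A, G↔C) to build mRNA 5'→3' directly.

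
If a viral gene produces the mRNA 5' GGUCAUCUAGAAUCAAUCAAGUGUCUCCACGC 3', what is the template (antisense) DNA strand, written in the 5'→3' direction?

Replace U with T to get the coding DNA strand: GGTCATCTAGAATCAATCAAGTGTCTCCACGC. The template strand is its reverse complement (complement CCAGTAGATCTTAGTTAGTTCACAGAGGTGCG, then reverse).

5'-GCGTGGAGACACTTGATTGATTCTAGATGACC-3'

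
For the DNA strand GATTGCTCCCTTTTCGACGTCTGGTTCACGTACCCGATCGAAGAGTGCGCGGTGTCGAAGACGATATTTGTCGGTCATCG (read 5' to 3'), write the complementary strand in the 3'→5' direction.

3'-CTAACGAGGGAAAAGCTGCAGACCAAGTGCATGGGCTAGCTTCTCACGCGCCACAGCTTCTGCTATAAACAGCCAGTAGC-5'

Base-pairing A↔T, G↔C gives the complement. The complementary strand is antiparallel, so paired with a 5'→3' strand it runs 3'→5'.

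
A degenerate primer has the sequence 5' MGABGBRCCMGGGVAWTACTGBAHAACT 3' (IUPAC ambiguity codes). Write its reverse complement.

5'-AGTTDTVCAGTAWTBCCCKGGYVCVTCK-3'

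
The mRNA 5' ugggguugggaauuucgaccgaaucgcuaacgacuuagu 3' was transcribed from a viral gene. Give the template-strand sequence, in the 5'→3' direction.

5'-ACTAAGTCGTTAGCGATTCGGTCGAAATTCCCAACCCCA-3'

Replace U with T to get the coding DNA strand: TGGGGTTGGGAATTTCGACCGAATCGCTAACGACTTAGT. The template strand is its reverse complement (complement ACCCCAACCCTTAAAGCTGGCTTAGCGATTGCTGAATCA, then reverse).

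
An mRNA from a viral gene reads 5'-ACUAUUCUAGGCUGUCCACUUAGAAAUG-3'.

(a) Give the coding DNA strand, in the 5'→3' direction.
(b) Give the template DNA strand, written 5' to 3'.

(a) The coding strand matches the mRNA with U→T.
(b) The template strand is the reverse complement of the coding strand.

(a) 5′-ACTATTCTAGGCTGTCCACTTAGAAATG-3′
(b) 5'-CATTTCTAAGTGGACAGCCTAGAATAGT-3'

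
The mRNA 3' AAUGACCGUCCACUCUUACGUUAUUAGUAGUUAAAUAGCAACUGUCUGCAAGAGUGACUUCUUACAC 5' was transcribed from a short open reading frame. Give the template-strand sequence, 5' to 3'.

Written 5'→3' the mRNA is CACAUUCUUCAGUGAGAACGUCUGUCAACGAUAAAUUGAUGAUUAUUGCAUUCUCACCUGCCAGUAA, so the coding DNA strand is CACATTCTTCAGTGAGAACGTCTGTCAACGATAAATTGATGATTATTGCATTCTCACCTGCCAGTAA. The template is its reverse complement.

5'-TTACTGGCAGGTGAGAATGCAATAATCATCAATTTATCGTTGACAGACGTTCTCACTGAAGAATGTG-3'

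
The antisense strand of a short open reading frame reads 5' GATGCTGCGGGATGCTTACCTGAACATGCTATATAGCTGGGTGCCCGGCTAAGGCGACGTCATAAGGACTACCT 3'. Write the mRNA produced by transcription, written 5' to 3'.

The mRNA has the sequence of the coding strand (reverse complement of the template) with T→U. Reverse complement of GATGCTGCGGGATGCTTACCTGAACATGCTATATAGCTGGGTGCCCGGCTAAGGCGACGTCATAAGGACTACCT is AGGTAGTCCTTATGACGTCGCCTTAGCCGGGCACCCAGCTATATAGCATGTTCAGGTAAGCATCCCGCAGCATC; then T→U.

5'-AGGUAGUCCUUAUGACGUCGCCUUAGCCGGGCACCCAGCUAUAUAGCAUGUUCAGGUAAGCAUCCCGCAGCAUC-3'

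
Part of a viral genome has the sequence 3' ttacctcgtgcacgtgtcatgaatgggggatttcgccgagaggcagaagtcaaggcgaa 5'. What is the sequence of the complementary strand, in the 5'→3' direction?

5'-AATGGAGCACGTGCACAGTACTTACCCCCTAAAGCGGCTCTCCGTCTTCAGTTCCGCTT-3'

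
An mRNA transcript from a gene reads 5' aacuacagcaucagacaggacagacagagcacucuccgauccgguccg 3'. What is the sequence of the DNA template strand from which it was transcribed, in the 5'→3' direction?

5'-CGGACCGGATCGGAGAGTGCTCTGTCTGTCCTGTCTGATGCTGTAGTT-3'

Replace U with T to get the coding DNA strand: AACTACAGCATCAGACAGGACAGACAGAGCACTCTCCGATCCGGTCCG. The template strand is its reverse complement (complement TTGATGTCGTAGTCTGTCCTGTCTGTCTCGTGAGAGGCTAGGCCAGGC, then reverse).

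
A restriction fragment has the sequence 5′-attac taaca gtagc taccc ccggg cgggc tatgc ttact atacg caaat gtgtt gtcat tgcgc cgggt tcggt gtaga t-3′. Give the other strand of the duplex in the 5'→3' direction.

5'-ATCTACACCGAACCCGGCGCAATGACAACACATTTGCGTATAGTAAGCATAGCCCGCCCGGGGGTAGCTACTGTTAGTAAT-3'

The complement of ATTACTAACAGTAGCTACCCCCGGGCGGGCTATGCTTACTATACGCAAATGTGTTGTCATTGCGCCGGGTTCGGTGTAGAT is TAATGATTGTCATCGATGGGGGCCCGCCCGATACGAATGATATGCGTTTACACAACAGTAACGCGGCCCAAGCCACATCTA (A↔T, G↔C). DNA strands are antiparallel, so the complementary strand runs 3'→5'; reversing gives the 5'→3' form.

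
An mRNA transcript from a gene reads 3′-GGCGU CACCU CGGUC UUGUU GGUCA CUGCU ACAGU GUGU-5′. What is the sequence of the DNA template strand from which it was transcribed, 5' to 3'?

5′-CCGCAGTGGAGCCAGAACAACCAGTGACGATGTCACACA-3′

Written 5'→3' the mRNA is UGUGUGACAUCGUCACUGGUUGUUCUGGCUCCACUGCGG, so the coding DNA strand is TGTGTGACATCGTCACTGGTTGTTCTGGCTCCACTGCGG. The template is its reverse complement.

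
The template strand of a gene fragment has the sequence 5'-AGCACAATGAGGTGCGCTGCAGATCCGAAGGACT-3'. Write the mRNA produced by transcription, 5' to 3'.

5'-AGUCCUUCGGAUCUGCAGCGCACCUCAUUGUGCU-3'

RNA polymerase reads the template 3'→5' and synthesizes mRNA 5'→3' by base-pairing (A→U, T→A, G↔C). The complement of the template is TCGTGTTACTCCACGCGACGTCTAGGCTTCCTGA; antiparallel, so 5'→3' the coding strand is AGTCCTTCGGATCTGCAGCGCACCTCATTGTGCT. Replace T with U for the mRNA.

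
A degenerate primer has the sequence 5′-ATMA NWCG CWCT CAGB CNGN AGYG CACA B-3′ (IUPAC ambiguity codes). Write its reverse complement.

Standard pairs A↔T, G↔C; ambiguity codes pair Y↔R, M↔K, W↔W, B↔V, N↔N. Complement (TAKTNWGCGWGAGTCVGNCNTCRCGTGTV), then reverse for 5'→3'.

5'-VTGTGCRCTNCNGVCTGAGWGCGWNTKAT-3'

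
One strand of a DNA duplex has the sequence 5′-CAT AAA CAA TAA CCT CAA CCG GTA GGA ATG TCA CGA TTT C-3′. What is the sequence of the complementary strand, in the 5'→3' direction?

Pairing A↔T and G↔C gives GTATTTGTTATTGGAGTTGGCCATCCTTACAGTGCTAAAG, running 3'→5'. Reverse for the 5'→3' convention.

5'-GAAATCGTGACATTCCTACCGGTTGAGGTTATTGTTTATG-3'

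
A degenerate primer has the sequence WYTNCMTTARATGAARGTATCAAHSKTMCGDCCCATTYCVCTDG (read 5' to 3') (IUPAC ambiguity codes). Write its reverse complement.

5'-CHAGBGRAATGGGHCGKAMSDTTGATACYTTCATYTAAKGNARW-3'

Standard pairs A↔T, G↔C; ambiguity codes pair R↔Y, M↔K, W↔W, S↔S, D↔H, V↔B, N↔N. Complement (WRANGKAATYTACTTYCATAGTTDSMAKGCHGGGTAARGBGAHC), then reverse for 5'→3'.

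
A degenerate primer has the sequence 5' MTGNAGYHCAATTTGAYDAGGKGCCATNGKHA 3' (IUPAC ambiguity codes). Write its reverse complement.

5'-TDMCNATGGCMCCTHRTCAAATTGDRCTNCAK-3'

Standard pairs A↔T, G↔C; ambiguity codes pair Y↔R, M↔K, D↔H, N↔N. Complement (KACNTCRDGTTAAACTRHTCCMCGGTANCMDT), then reverse for 5'→3'.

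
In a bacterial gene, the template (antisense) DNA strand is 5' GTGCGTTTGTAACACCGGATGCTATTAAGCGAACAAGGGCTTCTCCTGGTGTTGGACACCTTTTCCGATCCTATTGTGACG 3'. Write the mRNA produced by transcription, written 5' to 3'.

5'-CGUCACAAUAGGAUCGGAAAAGGUGUCCAACACCAGGAGAAGCCCUUGUUCGCUUAAUAGCAUCCGGUGUUACAAACGCAC-3'

RNA polymerase reads the template 3'→5' and synthesizes mRNA 5'→3' by base-pairing (A→U, T→A, G↔C). The complement of the template is CACGCAAACATTGTGGCCTACGATAATTCGCTTGTTCCCGAAGAGGACCACAACCTGTGGAAAAGGCTAGGATAACACTGC; antiparallel, so 5'→3' the coding strand is CGTCACAATAGGATCGGAAAAGGTGTCCAACACCAGGAGAAGCCCTTGTTCGCTTAATAGCATCCGGTGTTACAAACGCAC. Replace T with U for the mRNA.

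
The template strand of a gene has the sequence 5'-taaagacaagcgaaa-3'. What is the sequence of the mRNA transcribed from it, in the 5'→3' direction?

5'-UUUCGCUUGUCUUUA-3'

The mRNA has the sequence of the coding strand (reverse complement of the template) with T→U. Reverse complement of TAAAGACAAGCGAAA is TTTCGCTTGTCTTTA; then T→U.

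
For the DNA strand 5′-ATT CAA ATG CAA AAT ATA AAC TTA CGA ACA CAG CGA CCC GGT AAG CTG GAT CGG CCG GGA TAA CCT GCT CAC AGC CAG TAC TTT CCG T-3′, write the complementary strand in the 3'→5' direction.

3′-TAAGTTTACGTTTTATATTTGAATGCTTGTGTCGCTGGGCCATTCGACCTAGCCGGCCCTATTGGACGAGTGTCGGTCATGAAAGGCA-5′

Base-pairing A↔T, G↔C gives the complement. The complementary strand is antiparallel, so paired with a 5'→3' strand it runs 3'→5'.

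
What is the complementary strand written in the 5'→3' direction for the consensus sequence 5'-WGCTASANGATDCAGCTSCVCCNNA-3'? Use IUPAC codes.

Standard pairs A↔T, G↔C; ambiguity codes pair W↔W, S↔S, D↔H, V↔B, N↔N. Complement (WCGATSTNCTAHGTCGASGBGGNNT), then reverse for 5'→3'.

5'-TNNGGBGSAGCTGHATCNTSTAGCW-3'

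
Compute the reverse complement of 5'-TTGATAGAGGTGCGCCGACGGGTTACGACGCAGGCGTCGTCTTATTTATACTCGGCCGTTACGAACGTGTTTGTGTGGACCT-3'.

5'-AGGTCCACACAAACACGTTCGTAACGGCCGAGTATAAATAAGACGACGCCTGCGTCGTAACCCGTCGGCGCACCTCTATCAA-3'

Reading the sequence 3'→5' and pairing each base (A↔T, G↔C) gives the reverse complement directly.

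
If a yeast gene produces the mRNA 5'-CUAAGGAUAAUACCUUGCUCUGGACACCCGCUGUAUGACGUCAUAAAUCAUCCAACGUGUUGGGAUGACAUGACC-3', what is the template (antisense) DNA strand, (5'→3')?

Replace U with T to get the coding DNA strand: CTAAGGATAATACCTTGCTCTGGACACCCGCTGTATGACGTCATAAATCATCCAACGTGTTGGGATGACATGACC. The template strand is its reverse complement (complement GATTCCTATTATGGAACGAGACCTGTGGGCGACATACTGCAGTATTTAGTAGGTTGCACAACCCTACTGTACTGG, then reverse).

5'-GGTCATGTCATCCCAACACGTTGGATGATTTATGACGTCATACAGCGGGTGTCCAGAGCAAGGTATTATCCTTAG-3'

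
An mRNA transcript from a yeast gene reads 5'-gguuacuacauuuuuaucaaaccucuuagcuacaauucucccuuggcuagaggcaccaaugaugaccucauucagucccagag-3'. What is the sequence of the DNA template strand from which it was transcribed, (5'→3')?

Replace U with T to get the coding DNA strand: GGTTACTACATTTTTATCAAACCTCTTAGCTACAATTCTCCCTTGGCTAGAGGCACCAATGATGACCTCATTCAGTCCCAGAG. The template strand is its reverse complement (complement CCAATGATGTAAAAATAGTTTGGAGAATCGATGTTAAGAGGGAACCGATCTCCGTGGTTACTACTGGAGTAAGTCAGGGTCTC, then reverse).

5'-CTCTGGGACTGAATGAGGTCATCATTGGTGCCTCTAGCCAAGGGAGAATTGTAGCTAAGAGGTTTGATAAAAATGTAGTAACC-3'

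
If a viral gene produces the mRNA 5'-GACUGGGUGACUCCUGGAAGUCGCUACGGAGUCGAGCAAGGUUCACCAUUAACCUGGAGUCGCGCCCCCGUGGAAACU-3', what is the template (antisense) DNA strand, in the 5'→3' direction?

Replace U with T to get the coding DNA strand: GACTGGGTGACTCCTGGAAGTCGCTACGGAGTCGAGCAAGGTTCACCATTAACCTGGAGTCGCGCCCCCGTGGAAACT. The template strand is its reverse complement (complement CTGACCCACTGAGGACCTTCAGCGATGCCTCAGCTCGTTCCAAGTGGTAATTGGACCTCAGCGCGGGGGCACCTTTGA, then reverse).

5'-AGTTTCCACGGGGGCGCGACTCCAGGTTAATGGTGAACCTTGCTCGACTCCGTAGCGACTTCCAGGAGTCACCCAGTC-3'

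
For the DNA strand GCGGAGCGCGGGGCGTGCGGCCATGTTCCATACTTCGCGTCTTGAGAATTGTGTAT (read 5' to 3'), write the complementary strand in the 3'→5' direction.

Base-pairing A↔T, G↔C gives the complement. The complementary strand is antiparallel, so paired with a 5'→3' strand it runs 3'→5'.

3'-CGCCTCGCGCCCCGCACGCCGGTACAAGGTATGAAGCGCAGAACTCTTAACACATA-5'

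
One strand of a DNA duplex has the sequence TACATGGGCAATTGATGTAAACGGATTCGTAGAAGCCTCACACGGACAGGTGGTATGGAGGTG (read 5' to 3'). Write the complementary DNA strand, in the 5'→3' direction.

Pairing A↔T and G↔C gives ATGTACCCGTTAACTACATTTGCCTAAGCATCTTCGGAGTGTGCCTGTCCACCATACCTCCAC, running 3'→5'. Reverse for the 5'→3' convention.

5′-CACCTCCATACCACCTGTCCGTGTGAGGCTTCTACGAATCCGTTTACATCAATTGCCCATGTA-3′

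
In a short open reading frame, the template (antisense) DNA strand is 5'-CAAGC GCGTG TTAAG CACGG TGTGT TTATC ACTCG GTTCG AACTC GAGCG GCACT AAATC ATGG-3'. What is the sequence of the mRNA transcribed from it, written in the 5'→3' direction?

5′-CCAUGAUUUAGUGCCGCUCGAGUUCGAACCGAGUGAUAAACACACCGUGCUUAACACGCGCUUG-3′

RNA polymerase reads the template 3'→5' and synthesizes mRNA 5'→3' by base-pairing (A→U, T→A, G↔C). The complement of the template is GTTCGCGCACAATTCGTGCCACACAAATAGTGAGCCAAGCTTGAGCTCGCCGTGATTTAGTACC; antiparallel, so 5'→3' the coding strand is CCATGATTTAGTGCCGCTCGAGTTCGAACCGAGTGATAAACACACCGTGCTTAACACGCGCTTG. Replace T with U for the mRNA.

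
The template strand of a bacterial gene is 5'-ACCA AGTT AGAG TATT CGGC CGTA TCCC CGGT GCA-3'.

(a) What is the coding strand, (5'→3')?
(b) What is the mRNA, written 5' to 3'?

(a) 5'-TGCACCGGGGATACGGCCGAATACTCTAACTTGGT-3'
(b) 5'-UGCACCGGGGAUACGGCCGAAUACUCUAACUUGGU-3'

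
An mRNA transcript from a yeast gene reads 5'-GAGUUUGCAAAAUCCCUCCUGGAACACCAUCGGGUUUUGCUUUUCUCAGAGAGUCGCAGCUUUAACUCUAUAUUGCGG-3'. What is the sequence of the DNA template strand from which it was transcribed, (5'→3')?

5′-CCGCAATATAGAGTTAAAGCTGCGACTCTCTGAGAAAAGCAAAACCCGATGGTGTTCCAGGAGGGATTTTGCAAACTC-3′

Replace U with T to get the coding DNA strand: GAGTTTGCAAAATCCCTCCTGGAACACCATCGGGTTTTGCTTTTCTCAGAGAGTCGCAGCTTTAACTCTATATTGCGG. The template strand is its reverse complement (complement CTCAAACGTTTTAGGGAGGACCTTGTGGTAGCCCAAAACGAAAAGAGTCTCTCAGCGTCGAAATTGAGATATAACGCC, then reverse).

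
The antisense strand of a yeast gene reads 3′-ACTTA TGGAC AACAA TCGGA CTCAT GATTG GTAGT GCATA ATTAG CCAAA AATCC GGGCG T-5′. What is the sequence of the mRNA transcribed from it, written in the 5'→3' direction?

Reading the template 3'→5' as shown, RNA polymerase pairs each base (A→U, T→A, G↔C) to build mRNA 5'→3' directly.

5'-UGAAUACCUGUUGUUAGCCUGAGUACUAACCAUCACGUAUUAAUCGGUUUUUAGGCCCGCA-3'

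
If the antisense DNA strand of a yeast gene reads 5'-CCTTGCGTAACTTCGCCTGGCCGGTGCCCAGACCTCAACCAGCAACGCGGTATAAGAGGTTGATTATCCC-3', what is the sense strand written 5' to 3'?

The coding strand is complementary and antiparallel to the template: take the complement (A↔T, G↔C) and reverse.

5'-GGGATAATCAACCTCTTATACCGCGTTGCTGGTTGAGGTCTGGGCACCGGCCAGGCGAAGTTACGCAAGG-3'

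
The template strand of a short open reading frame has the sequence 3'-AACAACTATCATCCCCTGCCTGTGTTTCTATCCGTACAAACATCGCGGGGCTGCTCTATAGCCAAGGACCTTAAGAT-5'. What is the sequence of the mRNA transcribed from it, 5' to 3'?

Reading the template 3'→5' as shown, RNA polymerase pairs each base (A→U, T→A, G↔C) to build mRNA 5'→3' directly.

5'-UUGUUGAUAGUAGGGGACGGACACAAAGAUAGGCAUGUUUGUAGCGCCCCGACGAGAUAUCGGUUCCUGGAAUUCUA-3'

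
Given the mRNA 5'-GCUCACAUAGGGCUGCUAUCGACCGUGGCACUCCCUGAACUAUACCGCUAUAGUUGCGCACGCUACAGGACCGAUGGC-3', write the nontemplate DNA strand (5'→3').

The coding DNA strand has the same 5'→3' sequence as the mRNA with U replaced by T.

5′-GCTCACATAGGGCTGCTATCGACCGTGGCACTCCCTGAACTATACCGCTATAGTTGCGCACGCTACAGGACCGATGGC-3′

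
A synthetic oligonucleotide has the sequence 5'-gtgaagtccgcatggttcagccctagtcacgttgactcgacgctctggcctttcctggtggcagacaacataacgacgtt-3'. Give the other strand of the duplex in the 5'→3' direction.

5'-AACGTCGTTATGTTGTCTGCCACCAGGAAAGGCCAGAGCGTCGAGTCAACGTGACTAGGGCTGAACCATGCGGACTTCAC-3'

The complement of GTGAAGTCCGCATGGTTCAGCCCTAGTCACGTTGACTCGACGCTCTGGCCTTTCCTGGTGGCAGACAACATAACGACGTT is CACTTCAGGCGTACCAAGTCGGGATCAGTGCAACTGAGCTGCGAGACCGGAAAGGACCACCGTCTGTTGTATTGCTGCAA (A↔T, G↔C). DNA strands are antiparallel, so the complementary strand runs 3'→5'; reversing gives the 5'→3' form.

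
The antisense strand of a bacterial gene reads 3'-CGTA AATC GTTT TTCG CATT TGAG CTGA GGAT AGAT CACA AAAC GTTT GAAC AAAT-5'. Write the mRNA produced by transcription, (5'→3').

5′-GCAUUUAGCAAAAAGCGUAAACUCGACUCCUAUCUAGUGUUUUGCAAACUUGUUUA-3′

Reading the template 3'→5' as shown, RNA polymerase pairs each base (A→U, T→A, G↔C) to build mRNA 5'→3' directly.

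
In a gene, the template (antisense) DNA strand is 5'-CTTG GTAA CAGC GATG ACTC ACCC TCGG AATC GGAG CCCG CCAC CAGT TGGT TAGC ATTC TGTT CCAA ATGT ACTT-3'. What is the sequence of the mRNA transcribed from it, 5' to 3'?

5'-AAGUACAUUUGGAACAGAAUGCUAACCAACUGGUGGCGGGCUCCGAUUCCGAGGGUGAGUCAUCGCUGUUACCAAG-3'

RNA polymerase reads the template 3'→5' and synthesizes mRNA 5'→3' by base-pairing (A→U, T→A, G↔C). The complement of the template is GAACCATTGTCGCTACTGAGTGGGAGCCTTAGCCTCGGGCGGTGGTCAACCAATCGTAAGACAAGGTTTACATGAA; antiparallel, so 5'→3' the coding strand is AAGTACATTTGGAACAGAATGCTAACCAACTGGTGGCGGGCTCCGATTCCGAGGGTGAGTCATCGCTGTTACCAAG. Replace T with U for the mRNA.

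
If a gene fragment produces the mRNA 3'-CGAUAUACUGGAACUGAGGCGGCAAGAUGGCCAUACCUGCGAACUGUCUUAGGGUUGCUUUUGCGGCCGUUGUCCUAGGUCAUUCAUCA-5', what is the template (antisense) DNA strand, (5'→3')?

5'-GCTATATGACCTTGACTCCGCCGTTCTACCGGTATGGACGCTTGACAGAATCCCAACGAAAACGCCGGCAACAGGATCCAGTAAGTAGT-3'

Written 5'→3' the mRNA is ACUACUUACUGGAUCCUGUUGCCGGCGUUUUCGUUGGGAUUCUGUCAAGCGUCCAUACCGGUAGAACGGCGGAGUCAAGGUCAUAUAGC, so the coding DNA strand is ACTACTTACTGGATCCTGTTGCCGGCGTTTTCGTTGGGATTCTGTCAAGCGTCCATACCGGTAGAACGGCGGAGTCAAGGTCATATAGC. The template is its reverse complement.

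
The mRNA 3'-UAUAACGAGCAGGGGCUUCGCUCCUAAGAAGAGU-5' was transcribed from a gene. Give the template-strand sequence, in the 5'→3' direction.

Written 5'→3' the mRNA is UGAGAAGAAUCCUCGCUUCGGGGACGAGCAAUAU, so the coding DNA strand is TGAGAAGAATCCTCGCTTCGGGGACGAGCAATAT. The template is its reverse complement.

5'-ATATTGCTCGTCCCCGAAGCGAGGATTCTTCTCA-3'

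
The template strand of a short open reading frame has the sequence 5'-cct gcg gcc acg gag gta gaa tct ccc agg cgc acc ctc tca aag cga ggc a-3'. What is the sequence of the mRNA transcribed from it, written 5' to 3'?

RNA polymerase reads the template 3'→5' and synthesizes mRNA 5'→3' by base-pairing (A→U, T→A, G↔C). The complement of the template is GGACGCCGGTGCCTCCATCTTAGAGGGTCCGCGTGGGAGAGTTTCGCTCCGT; antiparallel, so 5'→3' the coding strand is TGCCTCGCTTTGAGAGGGTGCGCCTGGGAGATTCTACCTCCGTGGCCGCAGG. Replace T with U for the mRNA.

5'-UGCCUCGCUUUGAGAGGGUGCGCCUGGGAGAUUCUACCUCCGUGGCCGCAGG-3'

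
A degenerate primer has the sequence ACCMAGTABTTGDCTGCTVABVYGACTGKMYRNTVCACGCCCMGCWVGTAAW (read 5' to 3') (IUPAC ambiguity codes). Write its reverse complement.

Standard pairs A↔T, G↔C; ambiguity codes pair R↔Y, M↔K, W↔W, B↔V, D↔H, N↔N. Complement (TGGKTCATVAACHGACGABTVBRCTGACMKRYNABGTGCGGGKCGWBCATTW), then reverse for 5'→3'.

5'-WTTACBWGCKGGGCGTGBANYRKMCAGTCRBVTBAGCAGHCAAVTACTKGGT-3'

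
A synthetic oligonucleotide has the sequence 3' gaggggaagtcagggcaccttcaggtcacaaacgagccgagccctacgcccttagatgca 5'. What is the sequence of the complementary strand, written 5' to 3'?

5'-CTCCCCTTCAGTCCCGTGGAAGTCCAGTGTTTGCTCGGCTCGGGATGCGGGAATCTACGT-3'

The strand is given 3'→5', so its complement runs 5'→3' in the same left-to-right order: pair each base A↔T, G↔C.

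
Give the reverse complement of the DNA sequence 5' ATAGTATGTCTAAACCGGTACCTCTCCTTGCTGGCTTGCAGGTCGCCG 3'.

5′-CGGCGACCTGCAAGCCAGCAAGGAGAGGTACCGGTTTAGACATACTAT-3′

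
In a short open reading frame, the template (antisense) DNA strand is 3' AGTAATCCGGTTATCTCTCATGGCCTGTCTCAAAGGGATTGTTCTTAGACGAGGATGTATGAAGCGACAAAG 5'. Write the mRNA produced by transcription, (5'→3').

5'-UCAUUAGGCCAAUAGAGAGUACCGGACAGAGUUUCCCUAACAAGAAUCUGCUCCUACAUACUUCGCUGUUUC-3'

Reading the template 3'→5' as shown, RNA polymerase pairs each base (A→U, T→A, G↔C) to build mRNA 5'→3' directly.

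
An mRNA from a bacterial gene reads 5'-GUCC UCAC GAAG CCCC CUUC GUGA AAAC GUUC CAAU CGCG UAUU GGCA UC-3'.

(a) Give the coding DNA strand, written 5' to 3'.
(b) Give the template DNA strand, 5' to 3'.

(a) 5'-GTCCTCACGAAGCCCCCTTCGTGAAAACGTTCCAATCGCGTATTGGCATC-3'
(b) 5'-GATGCCAATACGCGATTGGAACGTTTTCACGAAGGGGGCTTCGTGAGGAC-3'

(a) The coding strand matches the mRNA with U→T.
(b) The template strand is the reverse complement of the coding strand.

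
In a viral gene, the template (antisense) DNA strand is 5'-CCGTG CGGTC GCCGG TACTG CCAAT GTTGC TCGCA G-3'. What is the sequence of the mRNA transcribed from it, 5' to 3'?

5'-CUGCGAGCAACAUUGGCAGUACCGGCGACCGCACGG-3'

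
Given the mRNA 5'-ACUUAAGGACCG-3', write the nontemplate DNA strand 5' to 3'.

5'-ACTTAAGGACCG-3'

The coding DNA strand has the same 5'→3' sequence as the mRNA with U replaced by T.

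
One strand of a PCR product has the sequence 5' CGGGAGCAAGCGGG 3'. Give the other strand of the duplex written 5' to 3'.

Pairing A↔T and G↔C gives GCCCTCGTTCGCCC, running 3'→5'. Reverse for the 5'→3' convention.

5'-CCCGCTTGCTCCCG-3'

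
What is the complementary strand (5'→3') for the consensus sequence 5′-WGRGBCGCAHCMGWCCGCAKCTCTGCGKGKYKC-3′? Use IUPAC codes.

5'-GMRMCMCGCAGAGMTGCGGWCKGDTGCGVCYCW-3'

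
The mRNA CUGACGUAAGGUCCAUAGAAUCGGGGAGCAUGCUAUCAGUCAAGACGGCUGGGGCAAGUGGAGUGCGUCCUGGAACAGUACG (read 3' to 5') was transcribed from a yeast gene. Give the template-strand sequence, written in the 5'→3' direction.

Written 5'→3' the mRNA is GCAUGACAAGGUCCUGCGUGAGGUGAACGGGGUCGGCAGAACUGACUAUCGUACGAGGGGCUAAGAUACCUGGAAUGCAGUC, so the coding DNA strand is GCATGACAAGGTCCTGCGTGAGGTGAACGGGGTCGGCAGAACTGACTATCGTACGAGGGGCTAAGATACCTGGAATGCAGTC. The template is its reverse complement.

5'-GACTGCATTCCAGGTATCTTAGCCCCTCGTACGATAGTCAGTTCTGCCGACCCCGTTCACCTCACGCAGGACCTTGTCATGC-3'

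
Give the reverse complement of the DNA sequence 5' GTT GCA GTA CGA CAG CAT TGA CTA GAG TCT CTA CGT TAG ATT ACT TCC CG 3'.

5'-CGGGAAGTAATCTAACGTAGAGACTCTAGTCAATGCTGTCGTACTGCAAC-3'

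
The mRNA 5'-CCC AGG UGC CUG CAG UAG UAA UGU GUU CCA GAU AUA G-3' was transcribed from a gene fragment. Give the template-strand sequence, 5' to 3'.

5'-CTATATCTGGAACACATTACTACTGCAGGCACCTGGG-3'

Replace U with T to get the coding DNA strand: CCCAGGTGCCTGCAGTAGTAATGTGTTCCAGATATAG. The template strand is its reverse complement (complement GGGTCCACGGACGTCATCATTACACAAGGTCTATATC, then reverse).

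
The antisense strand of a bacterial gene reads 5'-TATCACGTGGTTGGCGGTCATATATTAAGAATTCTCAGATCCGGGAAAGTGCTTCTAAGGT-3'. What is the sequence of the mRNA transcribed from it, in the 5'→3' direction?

RNA polymerase reads the template 3'→5' and synthesizes mRNA 5'→3' by base-pairing (A→U, T→A, G↔C). The complement of the template is ATAGTGCACCAACCGCCAGTATATAATTCTTAAGAGTCTAGGCCCTTTCACGAAGATTCCA; antiparallel, so 5'→3' the coding strand is ACCTTAGAAGCACTTTCCCGGATCTGAGAATTCTTAATATATGACCGCCAACCACGTGATA. Replace T with U for the mRNA.

5′-ACCUUAGAAGCACUUUCCCGGAUCUGAGAAUUCUUAAUAUAUGACCGCCAACCACGUGAUA-3′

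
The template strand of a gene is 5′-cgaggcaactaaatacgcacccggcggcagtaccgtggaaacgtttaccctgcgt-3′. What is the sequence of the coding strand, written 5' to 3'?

5'-ACGCAGGGTAAACGTTTCCACGGTACTGCCGCCGGGTGCGTATTTAGTTGCCTCG-3'

The coding strand is complementary and antiparallel to the template: take the complement (A↔T, G↔C) and reverse.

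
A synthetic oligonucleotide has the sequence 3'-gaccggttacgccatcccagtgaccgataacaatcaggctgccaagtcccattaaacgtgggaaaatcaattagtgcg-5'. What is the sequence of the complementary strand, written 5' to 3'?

The strand is given 3'→5', so its complement runs 5'→3' in the same left-to-right order: pair each base A↔T, G↔C.

5′-CTGGCCAATGCGGTAGGGTCACTGGCTATTGTTAGTCCGACGGTTCAGGGTAATTTGCACCCTTTTAGTTAATCACGC-3′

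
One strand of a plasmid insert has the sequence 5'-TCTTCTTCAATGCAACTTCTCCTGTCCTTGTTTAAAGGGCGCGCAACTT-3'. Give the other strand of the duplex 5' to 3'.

The complement of TCTTCTTCAATGCAACTTCTCCTGTCCTTGTTTAAAGGGCGCGCAACTT is AGAAGAAGTTACGTTGAAGAGGACAGGAACAAATTTCCCGCGCGTTGAA (A↔T, G↔C). DNA strands are antiparallel, so the complementary strand runs 3'→5'; reversing gives the 5'→3' form.

5′-AAGTTGCGCGCCCTTTAAACAAGGACAGGAGAAGTTGCATTGAAGAAGA-3′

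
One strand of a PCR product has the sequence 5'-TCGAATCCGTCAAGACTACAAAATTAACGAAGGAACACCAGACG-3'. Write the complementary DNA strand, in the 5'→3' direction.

The complement of TCGAATCCGTCAAGACTACAAAATTAACGAAGGAACACCAGACG is AGCTTAGGCAGTTCTGATGTTTTAATTGCTTCCTTGTGGTCTGC (A↔T, G↔C). DNA strands are antiparallel, so the complementary strand runs 3'→5'; reversing gives the 5'→3' form.

5'-CGTCTGGTGTTCCTTCGTTAATTTTGTAGTCTTGACGGATTCGA-3'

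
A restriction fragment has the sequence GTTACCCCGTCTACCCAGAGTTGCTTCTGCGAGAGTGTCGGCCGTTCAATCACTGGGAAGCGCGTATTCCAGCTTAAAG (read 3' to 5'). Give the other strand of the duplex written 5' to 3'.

The strand is given 3'→5', so its complement runs 5'→3' in the same left-to-right order: pair each base A↔T, G↔C.

5′-CAATGGGGCAGATGGGTCTCAACGAAGACGCTCTCACAGCCGGCAAGTTAGTGACCCTTCGCGCATAAGGTCGAATTTC-3′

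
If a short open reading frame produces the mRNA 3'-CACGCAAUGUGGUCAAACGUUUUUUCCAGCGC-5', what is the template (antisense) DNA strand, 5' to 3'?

5'-GTGCGTTACACCAGTTTGCAAAAAAGGTCGCG-3'

Written 5'→3' the mRNA is CGCGACCUUUUUUGCAAACUGGUGUAACGCAC, so the coding DNA strand is CGCGACCTTTTTTGCAAACTGGTGTAACGCAC. The template is its reverse complement.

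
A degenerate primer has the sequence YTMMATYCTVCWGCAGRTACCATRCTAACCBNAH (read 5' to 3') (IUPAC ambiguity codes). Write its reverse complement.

Standard pairs A↔T, G↔C; ambiguity codes pair R↔Y, M↔K, W↔W, B↔V, H↔D, N↔N. Complement (RAKKTARGABGWCGTCYATGGTAYGATTGGVNTD), then reverse for 5'→3'.

5′-DTNVGGTTAGYATGGTAYCTGCWGBAGRATKKAR-3′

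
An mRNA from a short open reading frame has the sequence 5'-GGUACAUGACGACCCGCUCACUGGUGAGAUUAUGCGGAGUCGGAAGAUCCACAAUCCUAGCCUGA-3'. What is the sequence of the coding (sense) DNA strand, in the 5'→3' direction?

5'-GGTACATGACGACCCGCTCACTGGTGAGATTATGCGGAGTCGGAAGATCCACAATCCTAGCCTGA-3'

The coding DNA strand has the same 5'→3' sequence as the mRNA with U replaced by T.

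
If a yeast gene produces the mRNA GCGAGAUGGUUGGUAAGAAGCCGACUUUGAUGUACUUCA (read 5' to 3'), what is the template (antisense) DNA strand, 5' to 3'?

5'-TGAAGTACATCAAAGTCGGCTTCTTACCAACCATCTCGC-3'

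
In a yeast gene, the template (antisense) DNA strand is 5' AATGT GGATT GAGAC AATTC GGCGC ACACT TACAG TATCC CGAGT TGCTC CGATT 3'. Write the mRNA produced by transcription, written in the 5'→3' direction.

5'-AAUCGGAGCAACUCGGGAUACUGUAAGUGUGCGCCGAAUUGUCUCAAUCCACAUU-3'

The mRNA has the sequence of the coding strand (reverse complement of the template) with T→U. Reverse complement of AATGTGGATTGAGACAATTCGGCGCACACTTACAGTATCCCGAGTTGCTCCGATT is AATCGGAGCAACTCGGGATACTGTAAGTGTGCGCCGAATTGTCTCAATCCACATT; then T→U.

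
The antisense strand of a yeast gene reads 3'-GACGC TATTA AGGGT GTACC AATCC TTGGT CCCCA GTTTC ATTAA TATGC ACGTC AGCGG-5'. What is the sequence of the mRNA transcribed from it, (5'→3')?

5'-CUGCGAUAAUUCCCACAUGGUUAGGAACCAGGGGUCAAAGUAAUUAUACGUGCAGUCGCC-3'

Reading the template 3'→5' as shown, RNA polymerase pairs each base (A→U, T→A, G↔C) to build mRNA 5'→3' directly.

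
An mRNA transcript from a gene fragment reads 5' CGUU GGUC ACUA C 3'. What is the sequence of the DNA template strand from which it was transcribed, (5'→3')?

Replace U with T to get the coding DNA strand: CGTTGGTCACTAC. The template strand is its reverse complement (complement GCAACCAGTGATG, then reverse).

5'-GTAGTGACCAACG-3'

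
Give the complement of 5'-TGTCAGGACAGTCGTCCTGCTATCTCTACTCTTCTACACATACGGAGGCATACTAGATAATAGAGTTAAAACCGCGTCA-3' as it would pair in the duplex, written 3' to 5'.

3'-ACAGTCCTGTCAGCAGGACGATAGAGATGAGAAGATGTGTATGCCTCCGTATGATCTATTATCTCAATTTTGGCGCAGT-5'

Base-pairing A↔T, G↔C gives the complement. The complementary strand is antiparallel, so paired with a 5'→3' strand it runs 3'→5'.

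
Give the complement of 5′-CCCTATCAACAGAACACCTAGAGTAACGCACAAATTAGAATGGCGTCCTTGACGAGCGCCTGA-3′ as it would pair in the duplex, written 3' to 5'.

3'-GGGATAGTTGTCTTGTGGATCTCATTGCGTGTTTAATCTTACCGCAGGAACTGCTCGCGGACT-5'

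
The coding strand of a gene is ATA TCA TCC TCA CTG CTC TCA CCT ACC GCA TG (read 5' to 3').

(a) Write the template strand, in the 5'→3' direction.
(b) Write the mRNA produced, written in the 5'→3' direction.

(a) The template strand is the reverse complement of the coding strand: complement TATAGTAGGAGTGACGAGAGTGGATGGCGTAC, then reverse.
(b) mRNA matches the coding strand with T→U.

(a) 5'-CATGCGGTAGGTGAGAGCAGTGAGGATGATAT-3'
(b) 5'-AUAUCAUCCUCACUGCUCUCACCUACCGCAUG-3'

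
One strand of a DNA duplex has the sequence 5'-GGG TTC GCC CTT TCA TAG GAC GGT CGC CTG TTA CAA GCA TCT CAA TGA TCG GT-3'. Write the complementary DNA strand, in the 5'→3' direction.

5'-ACCGATCATTGAGATGCTTGTAACAGGCGACCGTCCTATGAAAGGGCGAACCC-3'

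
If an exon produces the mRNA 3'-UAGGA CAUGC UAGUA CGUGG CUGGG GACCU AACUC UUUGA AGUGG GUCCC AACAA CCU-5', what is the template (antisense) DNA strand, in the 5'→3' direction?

Written 5'→3' the mRNA is UCCAACAACCCUGGGUGAAGUUUCUCAAUCCAGGGGUCGGUGCAUGAUCGUACAGGAU, so the coding DNA strand is TCCAACAACCCTGGGTGAAGTTTCTCAATCCAGGGGTCGGTGCATGATCGTACAGGAT. The template is its reverse complement.

5'-ATCCTGTACGATCATGCACCGACCCCTGGATTGAGAAACTTCACCCAGGGTTGTTGGA-3'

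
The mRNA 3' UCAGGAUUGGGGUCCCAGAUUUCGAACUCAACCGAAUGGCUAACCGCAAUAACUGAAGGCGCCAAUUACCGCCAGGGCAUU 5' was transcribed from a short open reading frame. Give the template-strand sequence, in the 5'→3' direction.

Written 5'→3' the mRNA is UUACGGGACCGCCAUUAACCGCGGAAGUCAAUAACGCCAAUCGGUAAGCCAACUCAAGCUUUAGACCCUGGGGUUAGGACU, so the coding DNA strand is TTACGGGACCGCCATTAACCGCGGAAGTCAATAACGCCAATCGGTAAGCCAACTCAAGCTTTAGACCCTGGGGTTAGGACT. The template is its reverse complement.

5′-AGTCCTAACCCCAGGGTCTAAAGCTTGAGTTGGCTTACCGATTGGCGTTATTGACTTCCGCGGTTAATGGCGGTCCCGTAA-3′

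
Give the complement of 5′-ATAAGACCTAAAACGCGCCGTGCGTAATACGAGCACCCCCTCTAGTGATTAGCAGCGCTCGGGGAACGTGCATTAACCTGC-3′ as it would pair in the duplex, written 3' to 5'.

3'-TATTCTGGATTTTGCGCGGCACGCATTATGCTCGTGGGGGAGATCACTAATCGTCGCGAGCCCCTTGCACGTAATTGGACG-5'

Base-pairing A↔T, G↔C gives the complement. The complementary strand is antiparallel, so paired with a 5'→3' strand it runs 3'→5'.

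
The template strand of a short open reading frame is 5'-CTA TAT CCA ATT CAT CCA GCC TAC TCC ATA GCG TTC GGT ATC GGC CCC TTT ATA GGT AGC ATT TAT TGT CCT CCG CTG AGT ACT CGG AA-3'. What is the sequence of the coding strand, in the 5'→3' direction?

The coding strand is complementary and antiparallel to the template: take the complement (A↔T, G↔C) and reverse.

5'-TTCCGAGTACTCAGCGGAGGACAATAAATGCTACCTATAAAGGGGCCGATACCGAACGCTATGGAGTAGGCTGGATGAATTGGATATAG-3'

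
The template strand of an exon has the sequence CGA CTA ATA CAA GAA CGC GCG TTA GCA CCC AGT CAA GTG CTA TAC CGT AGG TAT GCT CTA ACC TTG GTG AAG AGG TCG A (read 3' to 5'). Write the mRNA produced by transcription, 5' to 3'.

5'-GCUGAUUAUGUUCUUGCGCGCAAUCGUGGGUCAGUUCACGAUAUGGCAUCCAUACGAGAUUGGAACCACUUCUCCAGCU-3'

Reading the template 3'→5' as shown, RNA polymerase pairs each base (A→U, T→A, G↔C) to build mRNA 5'→3' directly.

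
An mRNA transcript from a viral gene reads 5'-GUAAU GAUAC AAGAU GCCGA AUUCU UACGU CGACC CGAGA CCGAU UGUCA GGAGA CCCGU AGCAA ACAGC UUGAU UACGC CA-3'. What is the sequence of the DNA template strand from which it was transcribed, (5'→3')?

Replace U with T to get the coding DNA strand: GTAATGATACAAGATGCCGAATTCTTACGTCGACCCGAGACCGATTGTCAGGAGACCCGTAGCAAACAGCTTGATTACGCCA. The template strand is its reverse complement (complement CATTACTATGTTCTACGGCTTAAGAATGCAGCTGGGCTCTGGCTAACAGTCCTCTGGGCATCGTTTGTCGAACTAATGCGGT, then reverse).

5'-TGGCGTAATCAAGCTGTTTGCTACGGGTCTCCTGACAATCGGTCTCGGGTCGACGTAAGAATTCGGCATCTTGTATCATTAC-3'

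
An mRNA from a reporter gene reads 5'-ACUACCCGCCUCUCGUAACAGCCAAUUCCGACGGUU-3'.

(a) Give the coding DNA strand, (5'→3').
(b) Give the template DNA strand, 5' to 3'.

(a) 5′-ACTACCCGCCTCTCGTAACAGCCAATTCCGACGGTT-3′
(b) 5'-AACCGTCGGAATTGGCTGTTACGAGAGGCGGGTAGT-3'

(a) The coding strand matches the mRNA with U→T.
(b) The template strand is the reverse complement of the coding strand.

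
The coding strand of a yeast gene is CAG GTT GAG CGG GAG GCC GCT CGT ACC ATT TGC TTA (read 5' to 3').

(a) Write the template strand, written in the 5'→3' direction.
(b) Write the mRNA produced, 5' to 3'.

(a) 5'-TAAGCAAATGGTACGAGCGGCCTCCCGCTCAACCTG-3'
(b) 5'-CAGGUUGAGCGGGAGGCCGCUCGUACCAUUUGCUUA-3'

(a) The template strand is the reverse complement of the coding strand: complement GTCCAACTCGCCCTCCGGCGAGCATGGTAAACGAAT, then reverse.
(b) mRNA matches the coding strand with T→U.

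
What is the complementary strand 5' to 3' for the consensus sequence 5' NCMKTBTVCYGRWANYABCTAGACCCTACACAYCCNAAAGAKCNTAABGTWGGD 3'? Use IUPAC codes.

Standard pairs A↔T, G↔C; ambiguity codes pair R↔Y, M↔K, W↔W, B↔V, D↔H, N↔N. Complement (NGKMAVABGRCYWTNRTVGATCTGGGATGTGTRGGNTTTCTMGNATTVCAWCCH), then reverse for 5'→3'.

5'-HCCWACVTTANGMTCTTTNGGRTGTGTAGGGTCTAGVTRNTWYCRGBAVAMKGN-3'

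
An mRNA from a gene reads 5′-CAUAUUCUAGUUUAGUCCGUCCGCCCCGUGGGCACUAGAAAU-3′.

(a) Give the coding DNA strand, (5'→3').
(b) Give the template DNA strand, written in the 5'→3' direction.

(a) The coding strand matches the mRNA with U→T.
(b) The template strand is the reverse complement of the coding strand.

(a) 5'-CATATTCTAGTTTAGTCCGTCCGCCCCGTGGGCACTAGAAAT-3'
(b) 5′-ATTTCTAGTGCCCACGGGGCGGACGGACTAAACTAGAATATG-3′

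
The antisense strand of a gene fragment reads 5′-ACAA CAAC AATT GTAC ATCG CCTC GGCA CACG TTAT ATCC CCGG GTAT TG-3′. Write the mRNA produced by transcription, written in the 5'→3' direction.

RNA polymerase reads the template 3'→5' and synthesizes mRNA 5'→3' by base-pairing (A→U, T→A, G↔C). The complement of the template is TGTTGTTGTTAACATGTAGCGGAGCCGTGTGCAATATAGGGGCCCATAAC; antiparallel, so 5'→3' the coding strand is CAATACCCGGGGATATAACGTGTGCCGAGGCGATGTACAATTGTTGTTGT. Replace T with U for the mRNA.

5′-CAAUACCCGGGGAUAUAACGUGUGCCGAGGCGAUGUACAAUUGUUGUUGU-3′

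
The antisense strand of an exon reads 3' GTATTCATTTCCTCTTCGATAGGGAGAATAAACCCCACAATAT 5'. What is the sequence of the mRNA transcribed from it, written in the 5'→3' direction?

5'-CAUAAGUAAAGGAGAAGCUAUCCCUCUUAUUUGGGGUGUUAUA-3'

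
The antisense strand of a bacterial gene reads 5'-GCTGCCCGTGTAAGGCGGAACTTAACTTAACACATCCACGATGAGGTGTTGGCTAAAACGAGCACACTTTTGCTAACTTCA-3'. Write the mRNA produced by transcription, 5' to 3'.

5'-UGAAGUUAGCAAAAGUGUGCUCGUUUUAGCCAACACCUCAUCGUGGAUGUGUUAAGUUAAGUUCCGCCUUACACGGGCAGC-3'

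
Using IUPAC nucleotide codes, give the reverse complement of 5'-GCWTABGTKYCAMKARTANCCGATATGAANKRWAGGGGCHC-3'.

Standard pairs A↔T, G↔C; ambiguity codes pair R↔Y, M↔K, W↔W, B↔V, H↔D, N↔N. Complement (CGWATVCAMRGTKMTYATNGGCTATACTTNMYWTCCCCGDG), then reverse for 5'→3'.

5'-GDGCCCCTWYMNTTCATATCGGNTAYTMKTGRMACVTAWGC-3'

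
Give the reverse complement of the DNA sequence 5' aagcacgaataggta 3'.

Complement each base (A↔T, G↔C): TTCGTGCTTATCCAT. Then reverse.

5'-TACCTATTCGTGCTT-3'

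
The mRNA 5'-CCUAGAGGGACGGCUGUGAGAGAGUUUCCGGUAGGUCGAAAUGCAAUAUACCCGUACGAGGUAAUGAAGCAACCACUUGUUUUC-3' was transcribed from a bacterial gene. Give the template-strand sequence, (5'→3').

5'-GAAAACAAGTGGTTGCTTCATTACCTCGTACGGGTATATTGCATTTCGACCTACCGGAAACTCTCTCACAGCCGTCCCTCTAGG-3'

Replace U with T to get the coding DNA strand: CCTAGAGGGACGGCTGTGAGAGAGTTTCCGGTAGGTCGAAATGCAATATACCCGTACGAGGTAATGAAGCAACCACTTGTTTTC. The template strand is its reverse complement (complement GGATCTCCCTGCCGACACTCTCTCAAAGGCCATCCAGCTTTACGTTATATGGGCATGCTCCATTACTTCGTTGGTGAACAAAAG, then reverse).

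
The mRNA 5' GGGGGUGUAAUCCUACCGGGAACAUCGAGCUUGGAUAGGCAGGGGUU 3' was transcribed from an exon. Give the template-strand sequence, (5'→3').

5'-AACCCCTGCCTATCCAAGCTCGATGTTCCCGGTAGGATTACACCCCC-3'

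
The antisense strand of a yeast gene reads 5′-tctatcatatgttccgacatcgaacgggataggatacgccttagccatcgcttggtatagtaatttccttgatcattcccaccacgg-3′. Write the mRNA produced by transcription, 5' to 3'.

The mRNA has the sequence of the coding strand (reverse complement of the template) with T→U. Reverse complement of TCTATCATATGTTCCGACATCGAACGGGATAGGATACGCCTTAGCCATCGCTTGGTATAGTAATTTCCTTGATCATTCCCACCACGG is CCGTGGTGGGAATGATCAAGGAAATTACTATACCAAGCGATGGCTAAGGCGTATCCTATCCCGTTCGATGTCGGAACATATGATAGA; then T→U.

5'-CCGUGGUGGGAAUGAUCAAGGAAAUUACUAUACCAAGCGAUGGCUAAGGCGUAUCCUAUCCCGUUCGAUGUCGGAACAUAUGAUAGA-3'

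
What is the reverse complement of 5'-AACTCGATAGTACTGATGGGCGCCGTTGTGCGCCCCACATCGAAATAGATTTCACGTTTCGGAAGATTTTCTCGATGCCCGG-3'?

5'-CCGGGCATCGAGAAAATCTTCCGAAACGTGAAATCTATTTCGATGTGGGGCGCACAACGGCGCCCATCAGTACTATCGAGTT-3'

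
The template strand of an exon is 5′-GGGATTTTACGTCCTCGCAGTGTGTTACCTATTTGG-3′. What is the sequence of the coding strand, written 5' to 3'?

5′-CCAAATAGGTAACACACTGCGAGGACGTAAAATCCC-3′

The coding strand is complementary and antiparallel to the template: take the complement (A↔T, G↔C) and reverse.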